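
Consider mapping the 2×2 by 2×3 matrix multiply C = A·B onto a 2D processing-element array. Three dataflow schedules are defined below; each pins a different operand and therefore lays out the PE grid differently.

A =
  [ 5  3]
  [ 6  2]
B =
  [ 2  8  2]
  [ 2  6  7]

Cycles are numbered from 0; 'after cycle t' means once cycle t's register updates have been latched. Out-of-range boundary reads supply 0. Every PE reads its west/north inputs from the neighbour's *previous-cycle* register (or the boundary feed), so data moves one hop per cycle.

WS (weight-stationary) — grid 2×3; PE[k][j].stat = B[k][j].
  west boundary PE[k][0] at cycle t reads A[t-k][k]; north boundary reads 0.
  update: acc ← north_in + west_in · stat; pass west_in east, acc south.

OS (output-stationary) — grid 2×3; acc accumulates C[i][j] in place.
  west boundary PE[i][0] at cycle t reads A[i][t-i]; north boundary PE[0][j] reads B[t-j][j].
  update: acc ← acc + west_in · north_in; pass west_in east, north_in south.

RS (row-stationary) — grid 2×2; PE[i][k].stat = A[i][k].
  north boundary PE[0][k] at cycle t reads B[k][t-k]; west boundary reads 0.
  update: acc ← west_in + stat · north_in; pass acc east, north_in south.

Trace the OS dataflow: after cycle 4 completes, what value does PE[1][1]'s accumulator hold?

OS (2×3). Following PE[1][1] plus its west/north inputs:
  [0] (0,1) acc=0 (h:0 v:0)
  [0] (1,0) acc=0 (h:0 v:0)
  [0] (1,1) acc=0 (h:0 v:0)
  [1] (0,1) acc=40 (h:5 v:8)
  [1] (1,0) acc=12 (h:6 v:2)
  [1] (1,1) acc=0 (h:0 v:0)
  [2] (0,1) acc=58 (h:3 v:6)
  [2] (1,0) acc=16 (h:2 v:2)
  [2] (1,1) acc=48 (h:6 v:8)
  [3] (0,1) acc=58 (h:0 v:0)
  [3] (1,0) acc=16 (h:0 v:0)
  [3] (1,1) acc=60 (h:2 v:6)
  [4] (0,1) acc=58 (h:0 v:0)
  [4] (1,0) acc=16 (h:0 v:0)
  [4] (1,1) acc=60 (h:0 v:0)

PE[1][1].acc = 60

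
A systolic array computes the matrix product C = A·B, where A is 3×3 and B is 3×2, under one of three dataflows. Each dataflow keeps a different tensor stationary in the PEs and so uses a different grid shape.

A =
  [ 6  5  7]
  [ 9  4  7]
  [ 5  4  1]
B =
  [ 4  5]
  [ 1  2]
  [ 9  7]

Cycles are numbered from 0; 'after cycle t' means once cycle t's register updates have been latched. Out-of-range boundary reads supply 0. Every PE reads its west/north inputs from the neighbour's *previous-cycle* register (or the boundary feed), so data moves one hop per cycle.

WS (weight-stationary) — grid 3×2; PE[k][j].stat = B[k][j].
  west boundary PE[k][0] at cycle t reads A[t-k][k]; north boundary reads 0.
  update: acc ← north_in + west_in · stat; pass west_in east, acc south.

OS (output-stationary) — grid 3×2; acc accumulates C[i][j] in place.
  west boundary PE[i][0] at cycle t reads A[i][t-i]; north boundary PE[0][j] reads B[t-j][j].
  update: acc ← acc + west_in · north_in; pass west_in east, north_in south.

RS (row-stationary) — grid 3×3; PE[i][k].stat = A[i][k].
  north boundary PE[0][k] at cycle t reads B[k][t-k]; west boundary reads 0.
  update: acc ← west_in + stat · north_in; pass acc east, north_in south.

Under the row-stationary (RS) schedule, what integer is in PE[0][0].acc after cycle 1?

PE[0][0].acc = 30

RS on a 3×3 grid — tracing PE[0][0] and its feeders:
  [0] (0,0) acc=24 (h:24 v:4)
  [1] (0,0) acc=30 (h:30 v:5)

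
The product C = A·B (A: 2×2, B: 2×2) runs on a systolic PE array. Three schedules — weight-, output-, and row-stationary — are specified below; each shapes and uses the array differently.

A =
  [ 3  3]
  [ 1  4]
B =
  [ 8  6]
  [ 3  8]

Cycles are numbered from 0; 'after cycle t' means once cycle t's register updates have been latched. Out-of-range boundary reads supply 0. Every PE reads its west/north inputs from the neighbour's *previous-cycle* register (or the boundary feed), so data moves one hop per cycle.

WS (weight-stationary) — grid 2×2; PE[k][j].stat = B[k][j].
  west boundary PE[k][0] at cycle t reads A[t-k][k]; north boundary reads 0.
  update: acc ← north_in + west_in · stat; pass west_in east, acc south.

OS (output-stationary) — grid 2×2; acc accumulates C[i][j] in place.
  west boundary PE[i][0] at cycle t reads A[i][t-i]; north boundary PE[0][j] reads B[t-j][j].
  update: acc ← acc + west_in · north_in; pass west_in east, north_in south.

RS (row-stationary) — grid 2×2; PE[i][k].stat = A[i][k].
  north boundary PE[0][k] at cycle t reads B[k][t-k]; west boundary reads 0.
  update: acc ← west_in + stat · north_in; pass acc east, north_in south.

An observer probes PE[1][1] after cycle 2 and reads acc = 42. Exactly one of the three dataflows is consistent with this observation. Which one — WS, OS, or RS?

— WS: 2×2; PE[1][1] trace:
  0: (1,1).acc=0  regs=<0,0>
  1: (1,1).acc=0  regs=<0,0>
  2: (1,1).acc=42  regs=<3,42>
— OS: 2×2; PE[1][1] trace:
  0: (1,1).acc=0  regs=<0,0>
  1: (1,1).acc=0  regs=<0,0>
  2: (1,1).acc=6  regs=<1,6>
— RS: 2×2; PE[1][1] trace:
  0: (1,1).acc=0  regs=<0,0>
  1: (1,1).acc=0  regs=<0,0>
  2: (1,1).acc=20  regs=<20,3>

dataflow = WS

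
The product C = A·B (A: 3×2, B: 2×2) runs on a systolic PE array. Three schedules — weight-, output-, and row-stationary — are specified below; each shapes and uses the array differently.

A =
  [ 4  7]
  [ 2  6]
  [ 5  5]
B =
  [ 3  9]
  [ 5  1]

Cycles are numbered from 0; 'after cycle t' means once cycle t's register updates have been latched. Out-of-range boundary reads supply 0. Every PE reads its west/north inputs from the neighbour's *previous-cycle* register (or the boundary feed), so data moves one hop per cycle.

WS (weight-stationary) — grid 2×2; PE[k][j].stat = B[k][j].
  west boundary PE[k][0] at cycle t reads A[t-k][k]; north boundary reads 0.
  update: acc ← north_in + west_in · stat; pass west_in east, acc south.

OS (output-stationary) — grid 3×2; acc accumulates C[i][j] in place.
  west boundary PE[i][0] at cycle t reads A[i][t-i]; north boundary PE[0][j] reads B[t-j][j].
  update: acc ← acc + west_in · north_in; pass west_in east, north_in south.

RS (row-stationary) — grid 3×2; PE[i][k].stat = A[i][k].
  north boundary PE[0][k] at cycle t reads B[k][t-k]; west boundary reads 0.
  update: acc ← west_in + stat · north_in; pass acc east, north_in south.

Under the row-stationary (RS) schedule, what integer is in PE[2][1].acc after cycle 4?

PE[2][1].acc = 50

RS 3×2: PE[2][1] cycle-by-cycle (with neighbour feeds):
  after 0 — PE[1][1] acc=0, pass-E 0, pass-S 0
  after 0 — PE[2][0] acc=0, pass-E 0, pass-S 0
  after 0 — PE[2][1] acc=0, pass-E 0, pass-S 0
  after 1 — PE[1][1] acc=0, pass-E 0, pass-S 0
  after 1 — PE[2][0] acc=0, pass-E 0, pass-S 0
  after 1 — PE[2][1] acc=0, pass-E 0, pass-S 0
  after 2 — PE[1][1] acc=36, pass-E 36, pass-S 5
  after 2 — PE[2][0] acc=15, pass-E 15, pass-S 3
  after 2 — PE[2][1] acc=0, pass-E 0, pass-S 0
  after 3 — PE[1][1] acc=24, pass-E 24, pass-S 1
  after 3 — PE[2][0] acc=45, pass-E 45, pass-S 9
  after 3 — PE[2][1] acc=40, pass-E 40, pass-S 5
  after 4 — PE[1][1] acc=0, pass-E 0, pass-S 0
  after 4 — PE[2][0] acc=0, pass-E 0, pass-S 0
  after 4 — PE[2][1] acc=50, pass-E 50, pass-S 1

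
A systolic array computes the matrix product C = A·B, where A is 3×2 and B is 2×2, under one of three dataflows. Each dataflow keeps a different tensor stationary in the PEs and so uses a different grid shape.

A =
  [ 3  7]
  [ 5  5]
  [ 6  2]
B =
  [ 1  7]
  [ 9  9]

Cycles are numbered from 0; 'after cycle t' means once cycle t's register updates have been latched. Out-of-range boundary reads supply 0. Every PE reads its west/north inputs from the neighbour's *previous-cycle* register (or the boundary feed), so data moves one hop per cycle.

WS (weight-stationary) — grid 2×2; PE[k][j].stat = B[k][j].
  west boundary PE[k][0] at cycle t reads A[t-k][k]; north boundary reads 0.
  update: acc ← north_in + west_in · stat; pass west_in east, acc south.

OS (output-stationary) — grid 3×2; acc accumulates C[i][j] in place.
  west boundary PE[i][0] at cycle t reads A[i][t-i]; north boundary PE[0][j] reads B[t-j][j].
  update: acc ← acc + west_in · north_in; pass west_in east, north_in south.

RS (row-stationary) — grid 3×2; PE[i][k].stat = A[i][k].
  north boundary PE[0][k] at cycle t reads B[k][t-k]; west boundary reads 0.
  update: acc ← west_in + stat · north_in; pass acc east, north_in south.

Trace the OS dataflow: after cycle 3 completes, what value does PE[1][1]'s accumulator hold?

PE[1][1].acc = 80

OS on a 3×2 grid — tracing PE[1][1] and its feeders:
  [0] (0,1) acc=0 (h:0 v:0)
  [0] (1,0) acc=0 (h:0 v:0)
  [0] (1,1) acc=0 (h:0 v:0)
  [1] (0,1) acc=21 (h:3 v:7)
  [1] (1,0) acc=5 (h:5 v:1)
  [1] (1,1) acc=0 (h:0 v:0)
  [2] (0,1) acc=84 (h:7 v:9)
  [2] (1,0) acc=50 (h:5 v:9)
  [2] (1,1) acc=35 (h:5 v:7)
  [3] (0,1) acc=84 (h:0 v:0)
  [3] (1,0) acc=50 (h:0 v:0)
  [3] (1,1) acc=80 (h:5 v:9)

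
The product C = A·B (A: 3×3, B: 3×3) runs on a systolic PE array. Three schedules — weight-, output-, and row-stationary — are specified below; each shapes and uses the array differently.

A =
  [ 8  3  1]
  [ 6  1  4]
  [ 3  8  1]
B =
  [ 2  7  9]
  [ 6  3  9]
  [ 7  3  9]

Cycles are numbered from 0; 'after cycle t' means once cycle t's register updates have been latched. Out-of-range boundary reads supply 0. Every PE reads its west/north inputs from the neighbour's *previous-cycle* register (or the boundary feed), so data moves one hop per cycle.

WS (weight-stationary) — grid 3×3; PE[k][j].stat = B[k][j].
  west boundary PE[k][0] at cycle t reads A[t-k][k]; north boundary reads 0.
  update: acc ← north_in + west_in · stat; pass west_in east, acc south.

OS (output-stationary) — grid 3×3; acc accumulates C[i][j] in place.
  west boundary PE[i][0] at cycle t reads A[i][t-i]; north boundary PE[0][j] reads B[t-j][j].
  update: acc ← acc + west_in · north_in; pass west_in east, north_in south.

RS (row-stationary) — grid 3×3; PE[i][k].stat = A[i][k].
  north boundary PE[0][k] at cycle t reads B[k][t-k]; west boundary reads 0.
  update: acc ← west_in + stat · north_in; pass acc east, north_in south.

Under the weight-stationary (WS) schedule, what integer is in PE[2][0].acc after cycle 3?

WS (3×3). Following PE[2][0] plus its west/north inputs:
  step 0 · PE1,0: acc=0; fwd→0 fwd↓0
  step 0 · PE2,0: acc=0; fwd→0 fwd↓0
  step 1 · PE1,0: acc=34; fwd→3 fwd↓34
  step 1 · PE2,0: acc=0; fwd→0 fwd↓0
  step 2 · PE1,0: acc=18; fwd→1 fwd↓18
  step 2 · PE2,0: acc=41; fwd→1 fwd↓41
  step 3 · PE1,0: acc=54; fwd→8 fwd↓54
  step 3 · PE2,0: acc=46; fwd→4 fwd↓46

PE[2][0].acc = 46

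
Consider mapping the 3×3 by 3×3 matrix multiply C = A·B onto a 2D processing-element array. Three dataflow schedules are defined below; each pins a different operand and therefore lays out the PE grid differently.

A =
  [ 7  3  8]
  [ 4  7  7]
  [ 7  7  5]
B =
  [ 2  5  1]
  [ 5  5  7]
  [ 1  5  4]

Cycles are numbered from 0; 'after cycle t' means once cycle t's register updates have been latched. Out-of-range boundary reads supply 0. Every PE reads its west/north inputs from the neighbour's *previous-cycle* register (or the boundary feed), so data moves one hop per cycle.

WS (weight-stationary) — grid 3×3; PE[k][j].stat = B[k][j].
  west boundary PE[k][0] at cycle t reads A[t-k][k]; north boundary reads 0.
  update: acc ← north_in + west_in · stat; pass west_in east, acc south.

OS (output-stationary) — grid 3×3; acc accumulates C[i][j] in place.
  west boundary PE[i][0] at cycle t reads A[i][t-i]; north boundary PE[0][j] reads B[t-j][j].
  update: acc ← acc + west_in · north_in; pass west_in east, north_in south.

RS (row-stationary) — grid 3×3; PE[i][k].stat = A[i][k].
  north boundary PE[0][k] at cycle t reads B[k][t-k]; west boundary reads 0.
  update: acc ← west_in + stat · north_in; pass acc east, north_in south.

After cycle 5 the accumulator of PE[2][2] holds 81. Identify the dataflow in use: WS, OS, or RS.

dataflow = WS

WS (3×3 grid), PE[2][2]:
  @0  [2,2]  acc 0  |  →0  ↓0
  @1  [2,2]  acc 0  |  →0  ↓0
  @2  [2,2]  acc 0  |  →0  ↓0
  @3  [2,2]  acc 0  |  →0  ↓0
  @4  [2,2]  acc 60  |  →8  ↓60
  @5  [2,2]  acc 81  |  →7  ↓81
OS (3×3 grid), PE[2][2]:
  @0  [2,2]  acc 0  |  →0  ↓0
  @1  [2,2]  acc 0  |  →0  ↓0
  @2  [2,2]  acc 0  |  →0  ↓0
  @3  [2,2]  acc 0  |  →0  ↓0
  @4  [2,2]  acc 7  |  →7  ↓1
  @5  [2,2]  acc 56  |  →7  ↓7
RS (3×3 grid), PE[2][2]:
  @0  [2,2]  acc 0  |  →0  ↓0
  @1  [2,2]  acc 0  |  →0  ↓0
  @2  [2,2]  acc 0  |  →0  ↓0
  @3  [2,2]  acc 0  |  →0  ↓0
  @4  [2,2]  acc 54  |  →54  ↓1
  @5  [2,2]  acc 95  |  →95  ↓5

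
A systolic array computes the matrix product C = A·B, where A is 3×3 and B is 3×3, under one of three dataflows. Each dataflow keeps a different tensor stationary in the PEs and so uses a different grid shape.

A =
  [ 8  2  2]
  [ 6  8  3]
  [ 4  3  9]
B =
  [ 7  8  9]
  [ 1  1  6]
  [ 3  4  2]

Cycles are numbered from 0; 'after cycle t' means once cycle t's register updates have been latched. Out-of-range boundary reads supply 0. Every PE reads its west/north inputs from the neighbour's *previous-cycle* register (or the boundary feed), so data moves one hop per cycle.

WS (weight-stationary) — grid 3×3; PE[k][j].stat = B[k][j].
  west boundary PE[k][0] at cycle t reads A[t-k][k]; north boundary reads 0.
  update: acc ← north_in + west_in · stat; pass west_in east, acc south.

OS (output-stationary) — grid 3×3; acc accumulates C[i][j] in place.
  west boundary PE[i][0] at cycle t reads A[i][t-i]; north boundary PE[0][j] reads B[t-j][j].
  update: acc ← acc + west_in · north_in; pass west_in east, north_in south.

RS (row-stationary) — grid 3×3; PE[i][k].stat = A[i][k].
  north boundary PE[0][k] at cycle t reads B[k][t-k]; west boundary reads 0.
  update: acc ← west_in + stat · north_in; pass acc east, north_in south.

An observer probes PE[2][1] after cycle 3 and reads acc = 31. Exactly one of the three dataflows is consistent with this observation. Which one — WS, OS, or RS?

dataflow = RS

WS (3×3 grid), PE[2][1]:
  0: (2,1).acc=0  regs=<0,0>
  1: (2,1).acc=0  regs=<0,0>
  2: (2,1).acc=0  regs=<0,0>
  3: (2,1).acc=74  regs=<2,74>
OS (3×3 grid), PE[2][1]:
  0: (2,1).acc=0  regs=<0,0>
  1: (2,1).acc=0  regs=<0,0>
  2: (2,1).acc=0  regs=<0,0>
  3: (2,1).acc=32  regs=<4,8>
RS (3×3 grid), PE[2][1]:
  0: (2,1).acc=0  regs=<0,0>
  1: (2,1).acc=0  regs=<0,0>
  2: (2,1).acc=0  regs=<0,0>
  3: (2,1).acc=31  regs=<31,1>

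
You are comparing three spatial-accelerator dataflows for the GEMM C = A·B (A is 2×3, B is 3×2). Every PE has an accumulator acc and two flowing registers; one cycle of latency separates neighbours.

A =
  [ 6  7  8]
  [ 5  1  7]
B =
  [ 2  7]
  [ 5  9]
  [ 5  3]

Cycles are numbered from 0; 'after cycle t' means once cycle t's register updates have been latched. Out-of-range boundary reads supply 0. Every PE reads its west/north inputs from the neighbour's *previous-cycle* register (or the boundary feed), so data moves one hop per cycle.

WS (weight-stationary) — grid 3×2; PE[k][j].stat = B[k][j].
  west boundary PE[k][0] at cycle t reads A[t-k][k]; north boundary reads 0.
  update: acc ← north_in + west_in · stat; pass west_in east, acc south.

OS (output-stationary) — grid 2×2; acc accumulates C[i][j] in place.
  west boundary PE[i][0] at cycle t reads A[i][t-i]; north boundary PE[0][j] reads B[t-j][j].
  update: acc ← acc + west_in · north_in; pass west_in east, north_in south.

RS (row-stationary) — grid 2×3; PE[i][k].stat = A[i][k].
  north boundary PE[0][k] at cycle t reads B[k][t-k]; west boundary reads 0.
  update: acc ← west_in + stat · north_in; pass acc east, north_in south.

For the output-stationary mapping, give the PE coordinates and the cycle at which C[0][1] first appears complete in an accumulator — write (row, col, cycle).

Under OS, C[0][1] lands at PE[0][1]:
  [0] (0,1) acc=0 (h:0 v:0)
  [1] (0,1) acc=42 (h:6 v:7)
  [2] (0,1) acc=105 (h:7 v:9)
  [3] (0,1) acc=129 (h:8 v:3)

(row, col, cycle) = (0, 1, 3)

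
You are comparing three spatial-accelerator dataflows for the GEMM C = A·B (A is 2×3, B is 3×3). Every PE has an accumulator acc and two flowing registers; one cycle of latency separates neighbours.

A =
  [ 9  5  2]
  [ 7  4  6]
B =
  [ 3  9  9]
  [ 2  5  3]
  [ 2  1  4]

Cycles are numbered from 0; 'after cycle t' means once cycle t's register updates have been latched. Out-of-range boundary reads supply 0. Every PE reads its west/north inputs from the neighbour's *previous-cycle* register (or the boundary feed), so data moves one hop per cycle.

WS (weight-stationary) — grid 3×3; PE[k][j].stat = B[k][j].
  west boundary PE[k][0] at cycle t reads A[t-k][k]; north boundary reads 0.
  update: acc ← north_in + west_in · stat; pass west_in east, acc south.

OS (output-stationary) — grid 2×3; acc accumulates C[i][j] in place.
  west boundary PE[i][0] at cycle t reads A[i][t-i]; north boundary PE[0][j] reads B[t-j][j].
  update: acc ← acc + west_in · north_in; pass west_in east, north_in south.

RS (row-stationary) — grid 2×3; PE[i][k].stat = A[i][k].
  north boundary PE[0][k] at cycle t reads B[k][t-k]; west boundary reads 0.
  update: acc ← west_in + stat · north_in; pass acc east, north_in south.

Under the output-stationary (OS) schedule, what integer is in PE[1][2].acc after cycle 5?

PE[1][2].acc = 99

Tracing OS — 2×3 array, target PE[1][2]:
  cycle 0: PE[0][2] → acc 0, east 0, south 0
  cycle 0: PE[1][1] → acc 0, east 0, south 0
  cycle 0: PE[1][2] → acc 0, east 0, south 0
  cycle 1: PE[0][2] → acc 0, east 0, south 0
  cycle 1: PE[1][1] → acc 0, east 0, south 0
  cycle 1: PE[1][2] → acc 0, east 0, south 0
  cycle 2: PE[0][2] → acc 81, east 9, south 9
  cycle 2: PE[1][1] → acc 63, east 7, south 9
  cycle 2: PE[1][2] → acc 0, east 0, south 0
  cycle 3: PE[0][2] → acc 96, east 5, south 3
  cycle 3: PE[1][1] → acc 83, east 4, south 5
  cycle 3: PE[1][2] → acc 63, east 7, south 9
  cycle 4: PE[0][2] → acc 104, east 2, south 4
  cycle 4: PE[1][1] → acc 89, east 6, south 1
  cycle 4: PE[1][2] → acc 75, east 4, south 3
  cycle 5: PE[0][2] → acc 104, east 0, south 0
  cycle 5: PE[1][1] → acc 89, east 0, south 0
  cycle 5: PE[1][2] → acc 99, east 6, south 4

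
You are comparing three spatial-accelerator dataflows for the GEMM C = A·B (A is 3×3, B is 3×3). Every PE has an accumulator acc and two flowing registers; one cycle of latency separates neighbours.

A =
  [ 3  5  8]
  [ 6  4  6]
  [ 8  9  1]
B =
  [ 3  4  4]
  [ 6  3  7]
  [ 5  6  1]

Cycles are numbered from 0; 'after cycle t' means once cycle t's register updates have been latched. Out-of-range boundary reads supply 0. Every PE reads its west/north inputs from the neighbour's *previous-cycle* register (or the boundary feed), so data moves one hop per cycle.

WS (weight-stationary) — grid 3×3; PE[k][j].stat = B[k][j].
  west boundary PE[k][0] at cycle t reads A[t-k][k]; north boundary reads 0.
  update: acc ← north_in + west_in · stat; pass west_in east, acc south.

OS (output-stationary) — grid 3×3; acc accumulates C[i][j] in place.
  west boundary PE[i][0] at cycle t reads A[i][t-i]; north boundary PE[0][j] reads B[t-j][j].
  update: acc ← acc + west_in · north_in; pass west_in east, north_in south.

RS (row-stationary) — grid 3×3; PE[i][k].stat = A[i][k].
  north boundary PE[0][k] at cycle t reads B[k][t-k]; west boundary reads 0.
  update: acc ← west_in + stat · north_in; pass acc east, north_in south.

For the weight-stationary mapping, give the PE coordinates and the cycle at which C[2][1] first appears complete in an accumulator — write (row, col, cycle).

(row, col, cycle) = (2, 1, 5)

Under WS, C[2][1] lands at PE[2][1]:
  step 0 · PE2,1: acc=0; fwd→0 fwd↓0
  step 1 · PE2,1: acc=0; fwd→0 fwd↓0
  step 2 · PE2,1: acc=0; fwd→0 fwd↓0
  step 3 · PE2,1: acc=75; fwd→8 fwd↓75
  step 4 · PE2,1: acc=72; fwd→6 fwd↓72
  step 5 · PE2,1: acc=65; fwd→1 fwd↓65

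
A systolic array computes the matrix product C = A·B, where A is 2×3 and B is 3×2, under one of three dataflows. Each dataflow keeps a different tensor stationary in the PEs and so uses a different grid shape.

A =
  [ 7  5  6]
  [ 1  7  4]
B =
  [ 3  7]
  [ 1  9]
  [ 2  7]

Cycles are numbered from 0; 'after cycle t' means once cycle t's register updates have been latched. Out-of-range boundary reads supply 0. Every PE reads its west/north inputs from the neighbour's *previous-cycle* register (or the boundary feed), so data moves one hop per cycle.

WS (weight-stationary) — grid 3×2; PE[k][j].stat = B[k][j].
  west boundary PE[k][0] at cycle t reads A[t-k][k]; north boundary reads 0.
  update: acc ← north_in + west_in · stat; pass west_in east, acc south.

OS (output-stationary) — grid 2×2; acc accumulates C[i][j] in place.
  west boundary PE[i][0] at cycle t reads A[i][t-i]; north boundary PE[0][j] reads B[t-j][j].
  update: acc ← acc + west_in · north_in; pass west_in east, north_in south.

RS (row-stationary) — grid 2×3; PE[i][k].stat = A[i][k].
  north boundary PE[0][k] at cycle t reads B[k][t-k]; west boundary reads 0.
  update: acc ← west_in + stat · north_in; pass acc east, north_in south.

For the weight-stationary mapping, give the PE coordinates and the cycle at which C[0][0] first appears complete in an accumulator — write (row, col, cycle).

(row, col, cycle) = (2, 0, 2)

WS: C[0][0] accumulates in PE[2][0]:
  @0  [2,0]  acc 0  |  →0  ↓0
  @1  [2,0]  acc 0  |  →0  ↓0
  @2  [2,0]  acc 38  |  →6  ↓38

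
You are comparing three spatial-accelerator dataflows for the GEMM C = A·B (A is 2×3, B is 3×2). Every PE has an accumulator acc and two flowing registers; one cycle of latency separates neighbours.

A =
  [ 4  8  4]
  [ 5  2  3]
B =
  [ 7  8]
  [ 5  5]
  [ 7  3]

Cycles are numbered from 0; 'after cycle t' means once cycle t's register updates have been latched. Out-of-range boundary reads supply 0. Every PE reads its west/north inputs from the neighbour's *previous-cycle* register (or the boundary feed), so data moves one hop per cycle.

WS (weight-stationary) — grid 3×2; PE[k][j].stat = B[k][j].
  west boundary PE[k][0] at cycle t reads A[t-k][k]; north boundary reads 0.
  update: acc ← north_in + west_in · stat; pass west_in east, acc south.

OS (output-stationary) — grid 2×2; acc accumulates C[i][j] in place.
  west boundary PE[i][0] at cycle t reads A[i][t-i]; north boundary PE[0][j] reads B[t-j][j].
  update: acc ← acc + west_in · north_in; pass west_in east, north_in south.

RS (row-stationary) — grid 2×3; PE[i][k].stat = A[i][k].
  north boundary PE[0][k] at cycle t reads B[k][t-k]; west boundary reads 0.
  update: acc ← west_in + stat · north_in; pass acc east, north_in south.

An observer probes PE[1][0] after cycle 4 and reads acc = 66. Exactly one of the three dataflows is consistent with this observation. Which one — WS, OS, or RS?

— WS: 3×2; PE[1][0] trace:
  step 0 · PE1,0: acc=0; fwd→0 fwd↓0
  step 1 · PE1,0: acc=68; fwd→8 fwd↓68
  step 2 · PE1,0: acc=45; fwd→2 fwd↓45
  step 3 · PE1,0: acc=0; fwd→0 fwd↓0
  step 4 · PE1,0: acc=0; fwd→0 fwd↓0
— OS: 2×2; PE[1][0] trace:
  step 0 · PE1,0: acc=0; fwd→0 fwd↓0
  step 1 · PE1,0: acc=35; fwd→5 fwd↓7
  step 2 · PE1,0: acc=45; fwd→2 fwd↓5
  step 3 · PE1,0: acc=66; fwd→3 fwd↓7
  step 4 · PE1,0: acc=66; fwd→0 fwd↓0
— RS: 2×3; PE[1][0] trace:
  step 0 · PE1,0: acc=0; fwd→0 fwd↓0
  step 1 · PE1,0: acc=35; fwd→35 fwd↓7
  step 2 · PE1,0: acc=40; fwd→40 fwd↓8
  step 3 · PE1,0: acc=0; fwd→0 fwd↓0
  step 4 · PE1,0: acc=0; fwd→0 fwd↓0

dataflow = OS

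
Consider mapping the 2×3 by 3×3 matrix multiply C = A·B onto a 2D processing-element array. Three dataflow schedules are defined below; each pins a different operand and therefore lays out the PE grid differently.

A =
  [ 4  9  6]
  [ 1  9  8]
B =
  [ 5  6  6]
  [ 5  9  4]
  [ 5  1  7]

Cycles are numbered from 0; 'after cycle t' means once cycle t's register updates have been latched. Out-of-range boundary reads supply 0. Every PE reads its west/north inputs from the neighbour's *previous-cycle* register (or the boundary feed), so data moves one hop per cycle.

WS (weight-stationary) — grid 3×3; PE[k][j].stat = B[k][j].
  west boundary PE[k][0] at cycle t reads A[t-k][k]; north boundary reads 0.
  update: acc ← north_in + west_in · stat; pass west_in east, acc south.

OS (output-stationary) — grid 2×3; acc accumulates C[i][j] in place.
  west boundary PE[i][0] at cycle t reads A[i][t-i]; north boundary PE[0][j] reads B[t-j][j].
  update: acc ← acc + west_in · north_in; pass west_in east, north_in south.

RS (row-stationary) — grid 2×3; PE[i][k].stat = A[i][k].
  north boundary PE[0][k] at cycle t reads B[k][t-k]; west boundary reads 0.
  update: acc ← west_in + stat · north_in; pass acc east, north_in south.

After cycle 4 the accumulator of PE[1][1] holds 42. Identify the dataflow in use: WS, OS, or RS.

— WS: 3×3; PE[1][1] trace:
  c0 r1c1: 0 / 0 / 0
  c1 r1c1: 0 / 0 / 0
  c2 r1c1: 105 / 9 / 105
  c3 r1c1: 87 / 9 / 87
  c4 r1c1: 0 / 0 / 0
— OS: 2×3; PE[1][1] trace:
  c0 r1c1: 0 / 0 / 0
  c1 r1c1: 0 / 0 / 0
  c2 r1c1: 6 / 1 / 6
  c3 r1c1: 87 / 9 / 9
  c4 r1c1: 95 / 8 / 1
— RS: 2×3; PE[1][1] trace:
  c0 r1c1: 0 / 0 / 0
  c1 r1c1: 0 / 0 / 0
  c2 r1c1: 50 / 50 / 5
  c3 r1c1: 87 / 87 / 9
  c4 r1c1: 42 / 42 / 4

dataflow = RS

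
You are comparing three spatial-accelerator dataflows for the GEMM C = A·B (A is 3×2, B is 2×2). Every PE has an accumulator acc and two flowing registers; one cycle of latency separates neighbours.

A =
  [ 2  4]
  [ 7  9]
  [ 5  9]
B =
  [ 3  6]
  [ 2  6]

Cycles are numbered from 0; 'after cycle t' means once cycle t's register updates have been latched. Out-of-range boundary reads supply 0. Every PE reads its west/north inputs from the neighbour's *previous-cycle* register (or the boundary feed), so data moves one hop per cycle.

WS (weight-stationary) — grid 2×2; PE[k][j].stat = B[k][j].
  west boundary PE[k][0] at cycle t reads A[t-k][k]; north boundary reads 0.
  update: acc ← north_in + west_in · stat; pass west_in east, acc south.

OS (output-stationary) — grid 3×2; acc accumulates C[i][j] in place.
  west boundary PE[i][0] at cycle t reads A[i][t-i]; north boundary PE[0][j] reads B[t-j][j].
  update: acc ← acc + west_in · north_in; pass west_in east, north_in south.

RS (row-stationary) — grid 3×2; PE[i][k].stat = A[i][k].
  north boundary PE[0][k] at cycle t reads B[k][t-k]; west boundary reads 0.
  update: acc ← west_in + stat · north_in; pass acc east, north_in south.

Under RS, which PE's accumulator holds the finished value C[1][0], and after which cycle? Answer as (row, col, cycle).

Under RS, C[1][0] lands at PE[1][1]:
  step 0 · PE1,1: acc=0; fwd→0 fwd↓0
  step 1 · PE1,1: acc=0; fwd→0 fwd↓0
  step 2 · PE1,1: acc=39; fwd→39 fwd↓2

(row, col, cycle) = (1, 1, 2)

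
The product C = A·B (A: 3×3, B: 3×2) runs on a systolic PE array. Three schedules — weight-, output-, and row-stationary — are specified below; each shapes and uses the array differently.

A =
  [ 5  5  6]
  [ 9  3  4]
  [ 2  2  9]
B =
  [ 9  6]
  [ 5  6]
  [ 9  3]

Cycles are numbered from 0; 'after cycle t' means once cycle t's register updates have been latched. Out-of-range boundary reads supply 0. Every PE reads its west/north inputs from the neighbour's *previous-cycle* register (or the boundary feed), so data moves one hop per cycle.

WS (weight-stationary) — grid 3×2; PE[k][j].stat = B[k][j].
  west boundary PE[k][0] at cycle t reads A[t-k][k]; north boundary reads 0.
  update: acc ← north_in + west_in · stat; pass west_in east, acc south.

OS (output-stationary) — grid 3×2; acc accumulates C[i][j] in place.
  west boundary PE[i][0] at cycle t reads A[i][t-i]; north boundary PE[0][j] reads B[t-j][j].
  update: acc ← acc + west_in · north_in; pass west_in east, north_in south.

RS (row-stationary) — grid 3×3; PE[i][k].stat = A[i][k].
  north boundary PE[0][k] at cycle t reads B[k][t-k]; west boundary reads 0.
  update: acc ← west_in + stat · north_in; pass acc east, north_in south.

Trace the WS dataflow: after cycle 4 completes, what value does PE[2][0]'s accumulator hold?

Tracing WS — 3×2 array, target PE[2][0]:
  cycle 0: PE[1][0] → acc 0, east 0, south 0
  cycle 0: PE[2][0] → acc 0, east 0, south 0
  cycle 1: PE[1][0] → acc 70, east 5, south 70
  cycle 1: PE[2][0] → acc 0, east 0, south 0
  cycle 2: PE[1][0] → acc 96, east 3, south 96
  cycle 2: PE[2][0] → acc 124, east 6, south 124
  cycle 3: PE[1][0] → acc 28, east 2, south 28
  cycle 3: PE[2][0] → acc 132, east 4, south 132
  cycle 4: PE[1][0] → acc 0, east 0, south 0
  cycle 4: PE[2][0] → acc 109, east 9, south 109

PE[2][0].acc = 109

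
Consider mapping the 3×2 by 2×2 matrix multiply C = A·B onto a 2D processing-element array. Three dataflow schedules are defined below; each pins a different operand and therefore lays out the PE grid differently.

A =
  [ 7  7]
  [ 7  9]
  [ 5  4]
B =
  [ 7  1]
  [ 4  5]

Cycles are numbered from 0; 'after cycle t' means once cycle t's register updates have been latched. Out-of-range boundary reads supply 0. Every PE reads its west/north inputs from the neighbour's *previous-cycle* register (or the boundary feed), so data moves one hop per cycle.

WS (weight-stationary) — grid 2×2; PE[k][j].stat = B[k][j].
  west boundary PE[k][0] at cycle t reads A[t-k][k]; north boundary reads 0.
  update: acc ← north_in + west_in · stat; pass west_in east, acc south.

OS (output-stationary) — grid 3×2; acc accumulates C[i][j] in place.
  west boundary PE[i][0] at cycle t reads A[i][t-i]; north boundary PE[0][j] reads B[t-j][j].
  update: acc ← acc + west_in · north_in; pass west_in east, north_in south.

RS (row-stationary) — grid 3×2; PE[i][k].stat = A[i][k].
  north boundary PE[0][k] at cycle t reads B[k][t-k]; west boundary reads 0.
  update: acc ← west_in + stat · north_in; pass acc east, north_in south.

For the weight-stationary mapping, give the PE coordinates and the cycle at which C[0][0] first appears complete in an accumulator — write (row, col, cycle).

(row, col, cycle) = (1, 0, 1)

WS — PE[1][0] is where C[0][0] collects:
  c0 r1c0: 0 / 0 / 0
  c1 r1c0: 77 / 7 / 77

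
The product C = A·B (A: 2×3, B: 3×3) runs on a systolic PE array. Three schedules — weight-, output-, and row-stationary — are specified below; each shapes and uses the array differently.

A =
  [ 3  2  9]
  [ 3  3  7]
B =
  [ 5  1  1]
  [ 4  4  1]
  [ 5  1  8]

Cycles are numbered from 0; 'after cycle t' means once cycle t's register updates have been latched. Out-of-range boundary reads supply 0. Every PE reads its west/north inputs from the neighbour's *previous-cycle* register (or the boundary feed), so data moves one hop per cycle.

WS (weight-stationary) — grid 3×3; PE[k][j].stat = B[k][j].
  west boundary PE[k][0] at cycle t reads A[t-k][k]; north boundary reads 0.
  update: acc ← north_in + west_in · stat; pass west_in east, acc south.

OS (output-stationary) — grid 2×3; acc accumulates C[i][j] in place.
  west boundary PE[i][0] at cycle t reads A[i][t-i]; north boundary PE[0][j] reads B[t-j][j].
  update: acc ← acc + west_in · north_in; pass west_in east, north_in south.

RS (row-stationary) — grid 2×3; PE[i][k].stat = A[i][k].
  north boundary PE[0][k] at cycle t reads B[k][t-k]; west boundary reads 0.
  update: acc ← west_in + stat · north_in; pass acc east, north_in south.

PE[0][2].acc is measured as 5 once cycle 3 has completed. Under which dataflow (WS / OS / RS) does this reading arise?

dataflow = OS

Under WS (3×3), PE[0][2]:
  [0] (0,2) acc=0 (h:0 v:0)
  [1] (0,2) acc=0 (h:0 v:0)
  [2] (0,2) acc=3 (h:3 v:3)
  [3] (0,2) acc=3 (h:3 v:3)
Under OS (2×3), PE[0][2]:
  [0] (0,2) acc=0 (h:0 v:0)
  [1] (0,2) acc=0 (h:0 v:0)
  [2] (0,2) acc=3 (h:3 v:1)
  [3] (0,2) acc=5 (h:2 v:1)
Under RS (2×3), PE[0][2]:
  [0] (0,2) acc=0 (h:0 v:0)
  [1] (0,2) acc=0 (h:0 v:0)
  [2] (0,2) acc=68 (h:68 v:5)
  [3] (0,2) acc=20 (h:20 v:1)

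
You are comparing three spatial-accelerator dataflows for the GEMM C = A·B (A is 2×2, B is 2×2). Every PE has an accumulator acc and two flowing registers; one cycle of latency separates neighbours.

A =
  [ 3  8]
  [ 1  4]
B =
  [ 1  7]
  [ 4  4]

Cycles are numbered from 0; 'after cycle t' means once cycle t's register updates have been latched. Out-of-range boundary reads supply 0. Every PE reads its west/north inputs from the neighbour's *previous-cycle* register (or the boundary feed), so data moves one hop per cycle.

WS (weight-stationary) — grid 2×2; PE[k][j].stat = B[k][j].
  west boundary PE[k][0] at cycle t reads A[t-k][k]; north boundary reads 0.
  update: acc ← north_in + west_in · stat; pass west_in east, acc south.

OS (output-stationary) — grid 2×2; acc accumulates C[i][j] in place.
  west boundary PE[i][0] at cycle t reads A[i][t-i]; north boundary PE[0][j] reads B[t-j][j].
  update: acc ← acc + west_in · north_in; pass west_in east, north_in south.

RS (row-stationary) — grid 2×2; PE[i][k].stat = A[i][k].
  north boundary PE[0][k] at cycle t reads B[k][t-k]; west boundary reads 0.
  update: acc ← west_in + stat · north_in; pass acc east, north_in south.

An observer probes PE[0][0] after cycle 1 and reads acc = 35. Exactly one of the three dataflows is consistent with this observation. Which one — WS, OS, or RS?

dataflow = OS

— WS: 2×2; PE[0][0] trace:
  step 0 · PE0,0: acc=3; fwd→3 fwd↓3
  step 1 · PE0,0: acc=1; fwd→1 fwd↓1
— OS: 2×2; PE[0][0] trace:
  step 0 · PE0,0: acc=3; fwd→3 fwd↓1
  step 1 · PE0,0: acc=35; fwd→8 fwd↓4
— RS: 2×2; PE[0][0] trace:
  step 0 · PE0,0: acc=3; fwd→3 fwd↓1
  step 1 · PE0,0: acc=21; fwd→21 fwd↓7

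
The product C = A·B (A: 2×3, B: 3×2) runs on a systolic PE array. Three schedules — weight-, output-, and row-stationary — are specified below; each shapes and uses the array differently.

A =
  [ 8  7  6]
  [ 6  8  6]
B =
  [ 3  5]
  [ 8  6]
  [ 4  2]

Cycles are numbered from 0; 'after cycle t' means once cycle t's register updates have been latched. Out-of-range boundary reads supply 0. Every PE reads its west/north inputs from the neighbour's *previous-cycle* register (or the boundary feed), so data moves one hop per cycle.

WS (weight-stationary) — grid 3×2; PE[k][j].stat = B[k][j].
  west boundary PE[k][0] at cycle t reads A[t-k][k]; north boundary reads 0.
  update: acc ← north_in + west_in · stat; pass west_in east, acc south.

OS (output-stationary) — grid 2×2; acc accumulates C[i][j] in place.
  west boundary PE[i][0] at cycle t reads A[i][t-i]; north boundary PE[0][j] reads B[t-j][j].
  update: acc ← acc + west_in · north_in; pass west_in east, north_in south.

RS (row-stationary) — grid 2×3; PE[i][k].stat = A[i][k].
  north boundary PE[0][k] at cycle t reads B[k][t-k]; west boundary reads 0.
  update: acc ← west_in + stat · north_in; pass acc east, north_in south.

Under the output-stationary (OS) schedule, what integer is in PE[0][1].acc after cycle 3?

OS on a 2×2 grid — tracing PE[0][1] and its feeders:
  t=0 PE[0][0]: acc=24 h=8 v=3
  t=0 PE[0][1]: acc=0 h=0 v=0
  t=1 PE[0][0]: acc=80 h=7 v=8
  t=1 PE[0][1]: acc=40 h=8 v=5
  t=2 PE[0][0]: acc=104 h=6 v=4
  t=2 PE[0][1]: acc=82 h=7 v=6
  t=3 PE[0][0]: acc=104 h=0 v=0
  t=3 PE[0][1]: acc=94 h=6 v=2

PE[0][1].acc = 94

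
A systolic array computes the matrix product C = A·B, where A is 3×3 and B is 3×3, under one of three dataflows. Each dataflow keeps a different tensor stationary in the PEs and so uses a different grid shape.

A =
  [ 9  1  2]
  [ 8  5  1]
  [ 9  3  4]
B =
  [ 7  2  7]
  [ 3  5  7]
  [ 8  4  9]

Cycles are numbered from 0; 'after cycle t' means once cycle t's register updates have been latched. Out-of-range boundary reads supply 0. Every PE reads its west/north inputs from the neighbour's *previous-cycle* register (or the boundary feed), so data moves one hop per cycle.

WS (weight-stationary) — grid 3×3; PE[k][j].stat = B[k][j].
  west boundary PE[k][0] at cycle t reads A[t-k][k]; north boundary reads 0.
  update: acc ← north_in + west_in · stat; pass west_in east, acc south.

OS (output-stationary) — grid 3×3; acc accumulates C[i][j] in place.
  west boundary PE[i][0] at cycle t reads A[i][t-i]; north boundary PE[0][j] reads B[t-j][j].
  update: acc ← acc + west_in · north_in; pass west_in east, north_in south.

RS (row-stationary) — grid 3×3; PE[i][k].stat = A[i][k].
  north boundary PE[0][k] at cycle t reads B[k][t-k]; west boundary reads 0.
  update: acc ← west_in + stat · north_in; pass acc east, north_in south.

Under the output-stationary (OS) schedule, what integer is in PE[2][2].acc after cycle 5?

PE[2][2].acc = 84

Tracing OS — 3×3 array, target PE[2][2]:
  @0  [1,2]  acc 0  |  →0  ↓0
  @0  [2,1]  acc 0  |  →0  ↓0
  @0  [2,2]  acc 0  |  →0  ↓0
  @1  [1,2]  acc 0  |  →0  ↓0
  @1  [2,1]  acc 0  |  →0  ↓0
  @1  [2,2]  acc 0  |  →0  ↓0
  @2  [1,2]  acc 0  |  →0  ↓0
  @2  [2,1]  acc 0  |  →0  ↓0
  @2  [2,2]  acc 0  |  →0  ↓0
  @3  [1,2]  acc 56  |  →8  ↓7
  @3  [2,1]  acc 18  |  →9  ↓2
  @3  [2,2]  acc 0  |  →0  ↓0
  @4  [1,2]  acc 91  |  →5  ↓7
  @4  [2,1]  acc 33  |  →3  ↓5
  @4  [2,2]  acc 63  |  →9  ↓7
  @5  [1,2]  acc 100  |  →1  ↓9
  @5  [2,1]  acc 49  |  →4  ↓4
  @5  [2,2]  acc 84  |  →3  ↓7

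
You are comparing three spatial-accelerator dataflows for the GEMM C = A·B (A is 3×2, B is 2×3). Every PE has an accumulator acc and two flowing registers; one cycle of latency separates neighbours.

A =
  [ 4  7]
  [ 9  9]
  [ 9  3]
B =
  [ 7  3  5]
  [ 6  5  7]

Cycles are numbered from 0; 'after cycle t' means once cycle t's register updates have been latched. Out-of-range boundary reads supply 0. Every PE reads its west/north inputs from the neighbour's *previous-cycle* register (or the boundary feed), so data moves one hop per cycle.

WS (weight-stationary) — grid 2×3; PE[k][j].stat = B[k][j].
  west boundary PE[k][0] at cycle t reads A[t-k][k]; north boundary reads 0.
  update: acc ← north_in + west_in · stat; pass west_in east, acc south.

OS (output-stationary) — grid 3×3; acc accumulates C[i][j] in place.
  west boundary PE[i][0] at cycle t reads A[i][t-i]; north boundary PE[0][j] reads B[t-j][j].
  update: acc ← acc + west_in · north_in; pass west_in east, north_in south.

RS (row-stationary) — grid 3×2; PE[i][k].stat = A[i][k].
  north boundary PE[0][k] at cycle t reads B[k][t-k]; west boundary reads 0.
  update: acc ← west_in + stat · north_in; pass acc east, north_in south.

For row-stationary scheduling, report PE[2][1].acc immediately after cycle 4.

RS on a 3×2 grid — tracing PE[2][1] and its feeders:
  c0 r1c1: 0 / 0 / 0
  c0 r2c0: 0 / 0 / 0
  c0 r2c1: 0 / 0 / 0
  c1 r1c1: 0 / 0 / 0
  c1 r2c0: 0 / 0 / 0
  c1 r2c1: 0 / 0 / 0
  c2 r1c1: 117 / 117 / 6
  c2 r2c0: 63 / 63 / 7
  c2 r2c1: 0 / 0 / 0
  c3 r1c1: 72 / 72 / 5
  c3 r2c0: 27 / 27 / 3
  c3 r2c1: 81 / 81 / 6
  c4 r1c1: 108 / 108 / 7
  c4 r2c0: 45 / 45 / 5
  c4 r2c1: 42 / 42 / 5

PE[2][1].acc = 42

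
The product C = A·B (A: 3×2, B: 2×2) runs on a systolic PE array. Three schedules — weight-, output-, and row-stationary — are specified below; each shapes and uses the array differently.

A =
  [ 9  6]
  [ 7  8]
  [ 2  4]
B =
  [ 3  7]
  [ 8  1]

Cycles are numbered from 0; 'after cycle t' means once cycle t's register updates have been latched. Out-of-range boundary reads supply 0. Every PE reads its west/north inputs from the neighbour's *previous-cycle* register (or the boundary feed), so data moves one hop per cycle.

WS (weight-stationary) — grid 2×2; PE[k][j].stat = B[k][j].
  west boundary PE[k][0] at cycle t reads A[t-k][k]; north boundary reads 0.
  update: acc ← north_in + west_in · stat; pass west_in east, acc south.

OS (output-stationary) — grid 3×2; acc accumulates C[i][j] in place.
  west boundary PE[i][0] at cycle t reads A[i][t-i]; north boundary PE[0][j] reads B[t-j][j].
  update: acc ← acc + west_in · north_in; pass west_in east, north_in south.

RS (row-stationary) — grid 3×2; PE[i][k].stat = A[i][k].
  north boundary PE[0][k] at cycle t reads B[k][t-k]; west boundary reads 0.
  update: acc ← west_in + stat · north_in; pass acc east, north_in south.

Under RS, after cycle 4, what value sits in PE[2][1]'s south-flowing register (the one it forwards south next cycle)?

RS on a 3×2 grid — tracing PE[2][1] and its feeders:
  cycle 0: PE[1][1] → acc 0, east 0, south 0
  cycle 0: PE[2][0] → acc 0, east 0, south 0
  cycle 0: PE[2][1] → acc 0, east 0, south 0
  cycle 1: PE[1][1] → acc 0, east 0, south 0
  cycle 1: PE[2][0] → acc 0, east 0, south 0
  cycle 1: PE[2][1] → acc 0, east 0, south 0
  cycle 2: PE[1][1] → acc 85, east 85, south 8
  cycle 2: PE[2][0] → acc 6, east 6, south 3
  cycle 2: PE[2][1] → acc 0, east 0, south 0
  cycle 3: PE[1][1] → acc 57, east 57, south 1
  cycle 3: PE[2][0] → acc 14, east 14, south 7
  cycle 3: PE[2][1] → acc 38, east 38, south 8
  cycle 4: PE[1][1] → acc 0, east 0, south 0
  cycle 4: PE[2][0] → acc 0, east 0, south 0
  cycle 4: PE[2][1] → acc 18, east 18, south 1

register = 1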